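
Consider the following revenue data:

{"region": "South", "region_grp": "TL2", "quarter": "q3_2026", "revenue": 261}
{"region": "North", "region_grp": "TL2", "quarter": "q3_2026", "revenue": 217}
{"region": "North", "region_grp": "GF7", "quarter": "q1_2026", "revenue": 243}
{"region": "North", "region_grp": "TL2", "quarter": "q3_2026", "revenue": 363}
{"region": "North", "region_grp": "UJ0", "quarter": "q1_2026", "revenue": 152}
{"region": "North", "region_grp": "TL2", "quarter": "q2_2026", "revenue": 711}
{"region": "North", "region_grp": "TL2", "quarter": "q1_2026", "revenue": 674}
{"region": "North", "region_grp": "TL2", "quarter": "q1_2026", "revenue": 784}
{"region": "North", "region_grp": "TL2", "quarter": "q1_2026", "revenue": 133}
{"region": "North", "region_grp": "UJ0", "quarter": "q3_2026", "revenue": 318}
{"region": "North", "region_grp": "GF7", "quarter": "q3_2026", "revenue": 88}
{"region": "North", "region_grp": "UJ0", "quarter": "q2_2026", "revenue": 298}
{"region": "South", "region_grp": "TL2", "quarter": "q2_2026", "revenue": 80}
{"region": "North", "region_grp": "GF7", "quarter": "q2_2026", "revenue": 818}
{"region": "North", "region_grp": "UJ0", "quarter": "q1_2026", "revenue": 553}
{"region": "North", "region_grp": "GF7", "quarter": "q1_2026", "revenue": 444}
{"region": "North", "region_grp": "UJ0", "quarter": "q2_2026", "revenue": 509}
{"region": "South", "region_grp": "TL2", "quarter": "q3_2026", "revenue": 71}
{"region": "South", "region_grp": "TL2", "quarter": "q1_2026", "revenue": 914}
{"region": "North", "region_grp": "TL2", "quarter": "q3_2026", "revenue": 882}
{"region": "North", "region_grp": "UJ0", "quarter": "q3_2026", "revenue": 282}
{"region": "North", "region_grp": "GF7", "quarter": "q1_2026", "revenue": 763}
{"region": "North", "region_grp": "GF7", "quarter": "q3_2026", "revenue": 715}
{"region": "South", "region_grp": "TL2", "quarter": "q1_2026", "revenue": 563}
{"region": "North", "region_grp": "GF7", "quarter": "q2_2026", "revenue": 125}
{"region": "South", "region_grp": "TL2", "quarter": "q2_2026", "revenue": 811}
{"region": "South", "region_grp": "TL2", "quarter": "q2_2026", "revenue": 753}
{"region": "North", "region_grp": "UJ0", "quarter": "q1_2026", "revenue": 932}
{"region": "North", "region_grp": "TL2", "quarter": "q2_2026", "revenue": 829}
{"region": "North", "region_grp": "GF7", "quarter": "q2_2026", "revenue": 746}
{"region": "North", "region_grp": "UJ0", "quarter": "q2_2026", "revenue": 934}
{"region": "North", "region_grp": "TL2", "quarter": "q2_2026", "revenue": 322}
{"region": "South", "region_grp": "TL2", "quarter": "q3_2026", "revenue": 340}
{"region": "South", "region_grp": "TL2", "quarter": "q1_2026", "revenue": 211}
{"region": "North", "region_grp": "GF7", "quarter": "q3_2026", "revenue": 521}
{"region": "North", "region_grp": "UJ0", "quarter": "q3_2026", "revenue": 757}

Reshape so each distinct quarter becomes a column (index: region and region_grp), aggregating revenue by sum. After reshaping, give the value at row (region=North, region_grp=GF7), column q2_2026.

Rows with region=North, region_grp=GF7 and quarter=q2_2026: revenue values are 818, 125, 746.
818 + 125 + 746 = 1689.

1689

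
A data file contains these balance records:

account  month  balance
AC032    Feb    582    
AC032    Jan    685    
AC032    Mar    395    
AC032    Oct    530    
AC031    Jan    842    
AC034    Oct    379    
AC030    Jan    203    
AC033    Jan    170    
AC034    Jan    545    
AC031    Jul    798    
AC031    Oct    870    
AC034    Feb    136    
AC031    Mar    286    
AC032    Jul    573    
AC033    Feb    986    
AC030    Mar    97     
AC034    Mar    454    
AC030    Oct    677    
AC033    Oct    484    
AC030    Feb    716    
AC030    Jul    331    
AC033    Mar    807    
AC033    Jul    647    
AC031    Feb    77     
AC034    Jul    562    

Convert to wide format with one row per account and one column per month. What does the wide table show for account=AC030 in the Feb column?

Wide layout: rows indexed by account, columns are the 5 distinct month values (Feb, Jan, Mar, Oct, Jul).
Cell (account=AC030, month=Feb) draws from the long row where account=AC030 and month=Feb, which has balance=716.

716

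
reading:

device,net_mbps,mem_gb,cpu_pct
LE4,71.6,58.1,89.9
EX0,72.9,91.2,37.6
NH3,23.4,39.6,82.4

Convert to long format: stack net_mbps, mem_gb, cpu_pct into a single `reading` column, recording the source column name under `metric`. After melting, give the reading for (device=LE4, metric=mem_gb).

58.1

Unpivoting turns each (device, wide-column) pair into one long row.
The wide cell at row LE4, column mem_gb holds 58.1, so the long row (LE4, mem_gb) has reading=58.1.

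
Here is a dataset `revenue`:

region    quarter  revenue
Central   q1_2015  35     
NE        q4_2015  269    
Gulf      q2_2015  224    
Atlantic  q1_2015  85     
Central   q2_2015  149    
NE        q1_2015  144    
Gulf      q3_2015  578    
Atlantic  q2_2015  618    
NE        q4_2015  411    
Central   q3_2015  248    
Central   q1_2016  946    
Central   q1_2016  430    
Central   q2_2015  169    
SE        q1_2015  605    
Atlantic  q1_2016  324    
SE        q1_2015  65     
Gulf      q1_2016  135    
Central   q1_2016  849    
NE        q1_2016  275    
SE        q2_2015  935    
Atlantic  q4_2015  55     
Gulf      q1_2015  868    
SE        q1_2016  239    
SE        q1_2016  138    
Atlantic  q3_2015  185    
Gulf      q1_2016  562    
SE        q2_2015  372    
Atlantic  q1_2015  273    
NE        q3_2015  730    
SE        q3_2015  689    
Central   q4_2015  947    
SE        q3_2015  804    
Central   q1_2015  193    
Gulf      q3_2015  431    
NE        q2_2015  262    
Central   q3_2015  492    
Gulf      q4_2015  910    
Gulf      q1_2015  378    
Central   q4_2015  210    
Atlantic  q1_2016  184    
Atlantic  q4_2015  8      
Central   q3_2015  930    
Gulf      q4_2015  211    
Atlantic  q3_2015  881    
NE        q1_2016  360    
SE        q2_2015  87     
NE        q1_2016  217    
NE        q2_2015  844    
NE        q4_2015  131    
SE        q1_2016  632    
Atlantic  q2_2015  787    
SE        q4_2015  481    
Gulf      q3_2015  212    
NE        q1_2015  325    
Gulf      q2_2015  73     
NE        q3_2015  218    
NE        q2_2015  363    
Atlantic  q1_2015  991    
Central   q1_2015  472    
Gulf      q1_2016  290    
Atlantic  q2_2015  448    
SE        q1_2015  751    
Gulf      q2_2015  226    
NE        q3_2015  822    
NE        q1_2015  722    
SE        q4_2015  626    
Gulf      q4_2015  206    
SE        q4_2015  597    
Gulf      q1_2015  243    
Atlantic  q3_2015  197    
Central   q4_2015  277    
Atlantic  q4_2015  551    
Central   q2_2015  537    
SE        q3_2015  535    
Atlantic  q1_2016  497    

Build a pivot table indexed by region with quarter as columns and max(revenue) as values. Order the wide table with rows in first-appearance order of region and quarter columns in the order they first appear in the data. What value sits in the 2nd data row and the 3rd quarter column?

With rows in first-appearance order of region, row 2 is region=NE. quarter columns in first-appearance order: q1_2015, q4_2015, q2_2015, q3_2015, q1_2016; column 3 is q2_2015.
Long rows with region=NE, quarter=q2_2015: max(262, 844, 363) = 844.

844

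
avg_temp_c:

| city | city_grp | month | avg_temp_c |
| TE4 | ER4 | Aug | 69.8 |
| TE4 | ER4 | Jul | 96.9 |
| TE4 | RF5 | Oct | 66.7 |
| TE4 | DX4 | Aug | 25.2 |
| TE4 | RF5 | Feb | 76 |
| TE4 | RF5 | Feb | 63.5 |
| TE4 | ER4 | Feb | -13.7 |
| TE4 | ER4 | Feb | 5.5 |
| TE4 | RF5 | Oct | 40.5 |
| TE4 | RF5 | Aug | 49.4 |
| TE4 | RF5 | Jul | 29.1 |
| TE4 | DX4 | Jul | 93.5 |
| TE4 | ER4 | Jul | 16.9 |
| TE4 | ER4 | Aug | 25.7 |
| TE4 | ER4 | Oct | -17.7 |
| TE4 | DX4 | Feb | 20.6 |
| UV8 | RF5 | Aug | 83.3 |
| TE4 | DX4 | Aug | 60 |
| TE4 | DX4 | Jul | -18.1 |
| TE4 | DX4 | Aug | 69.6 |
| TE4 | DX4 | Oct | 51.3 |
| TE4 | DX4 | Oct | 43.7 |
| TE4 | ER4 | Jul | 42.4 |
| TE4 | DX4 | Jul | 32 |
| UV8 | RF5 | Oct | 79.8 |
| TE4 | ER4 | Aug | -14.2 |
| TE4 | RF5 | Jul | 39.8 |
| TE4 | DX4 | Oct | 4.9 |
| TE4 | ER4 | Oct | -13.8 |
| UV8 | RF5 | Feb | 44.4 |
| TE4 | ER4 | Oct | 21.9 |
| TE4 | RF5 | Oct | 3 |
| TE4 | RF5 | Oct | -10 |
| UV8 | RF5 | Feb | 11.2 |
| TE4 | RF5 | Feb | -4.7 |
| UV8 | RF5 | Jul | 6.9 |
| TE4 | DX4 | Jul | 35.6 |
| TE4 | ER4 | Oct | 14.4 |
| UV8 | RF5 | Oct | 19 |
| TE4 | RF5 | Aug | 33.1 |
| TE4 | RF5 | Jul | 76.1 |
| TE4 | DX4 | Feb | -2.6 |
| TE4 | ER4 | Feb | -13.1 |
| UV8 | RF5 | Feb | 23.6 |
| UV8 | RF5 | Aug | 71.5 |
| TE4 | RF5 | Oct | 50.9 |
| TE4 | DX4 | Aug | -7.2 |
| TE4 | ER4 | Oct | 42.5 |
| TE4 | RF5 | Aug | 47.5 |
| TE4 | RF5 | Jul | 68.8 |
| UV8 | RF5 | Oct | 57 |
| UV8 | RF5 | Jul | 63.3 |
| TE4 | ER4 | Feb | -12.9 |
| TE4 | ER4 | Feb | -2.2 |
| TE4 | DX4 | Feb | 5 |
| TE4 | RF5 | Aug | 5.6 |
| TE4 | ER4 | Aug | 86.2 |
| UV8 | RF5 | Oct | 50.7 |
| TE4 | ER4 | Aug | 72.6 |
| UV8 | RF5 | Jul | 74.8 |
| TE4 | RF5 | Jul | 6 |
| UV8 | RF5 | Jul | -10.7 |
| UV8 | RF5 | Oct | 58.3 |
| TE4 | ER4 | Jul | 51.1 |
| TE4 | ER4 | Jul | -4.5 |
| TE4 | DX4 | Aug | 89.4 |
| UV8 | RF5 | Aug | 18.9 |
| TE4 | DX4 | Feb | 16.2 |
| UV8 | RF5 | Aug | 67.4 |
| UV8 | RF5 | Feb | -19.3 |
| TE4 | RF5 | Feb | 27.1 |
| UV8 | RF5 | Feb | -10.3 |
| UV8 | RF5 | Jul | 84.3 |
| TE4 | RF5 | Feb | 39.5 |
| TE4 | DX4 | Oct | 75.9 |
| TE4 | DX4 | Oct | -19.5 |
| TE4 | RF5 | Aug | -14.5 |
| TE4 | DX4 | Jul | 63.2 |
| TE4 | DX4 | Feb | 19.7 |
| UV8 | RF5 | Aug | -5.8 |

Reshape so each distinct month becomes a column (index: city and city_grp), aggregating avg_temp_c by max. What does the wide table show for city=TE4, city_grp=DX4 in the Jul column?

93.5

Rows with city=TE4, city_grp=DX4 and month=Jul: avg_temp_c values are 93.5, -18.1, 32, 35.6, 63.2.
max(93.5, -18.1, 32, 35.6, 63.2) = 93.5.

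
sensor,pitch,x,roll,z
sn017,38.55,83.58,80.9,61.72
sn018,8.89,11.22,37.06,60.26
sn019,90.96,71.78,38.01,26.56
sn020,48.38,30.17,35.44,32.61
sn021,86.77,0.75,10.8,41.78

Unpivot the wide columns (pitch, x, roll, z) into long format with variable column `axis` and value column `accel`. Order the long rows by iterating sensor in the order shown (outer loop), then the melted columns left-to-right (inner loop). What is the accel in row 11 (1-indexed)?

20 rows total (5 × 4). Row 11: index ⌊(11-1)/4⌋ = 2 into sensor → sn019; (11-1) mod 4 = 2 into the melted columns → roll.
So row 11 is (sn019, roll, 38.01); accel = 38.01.

38.01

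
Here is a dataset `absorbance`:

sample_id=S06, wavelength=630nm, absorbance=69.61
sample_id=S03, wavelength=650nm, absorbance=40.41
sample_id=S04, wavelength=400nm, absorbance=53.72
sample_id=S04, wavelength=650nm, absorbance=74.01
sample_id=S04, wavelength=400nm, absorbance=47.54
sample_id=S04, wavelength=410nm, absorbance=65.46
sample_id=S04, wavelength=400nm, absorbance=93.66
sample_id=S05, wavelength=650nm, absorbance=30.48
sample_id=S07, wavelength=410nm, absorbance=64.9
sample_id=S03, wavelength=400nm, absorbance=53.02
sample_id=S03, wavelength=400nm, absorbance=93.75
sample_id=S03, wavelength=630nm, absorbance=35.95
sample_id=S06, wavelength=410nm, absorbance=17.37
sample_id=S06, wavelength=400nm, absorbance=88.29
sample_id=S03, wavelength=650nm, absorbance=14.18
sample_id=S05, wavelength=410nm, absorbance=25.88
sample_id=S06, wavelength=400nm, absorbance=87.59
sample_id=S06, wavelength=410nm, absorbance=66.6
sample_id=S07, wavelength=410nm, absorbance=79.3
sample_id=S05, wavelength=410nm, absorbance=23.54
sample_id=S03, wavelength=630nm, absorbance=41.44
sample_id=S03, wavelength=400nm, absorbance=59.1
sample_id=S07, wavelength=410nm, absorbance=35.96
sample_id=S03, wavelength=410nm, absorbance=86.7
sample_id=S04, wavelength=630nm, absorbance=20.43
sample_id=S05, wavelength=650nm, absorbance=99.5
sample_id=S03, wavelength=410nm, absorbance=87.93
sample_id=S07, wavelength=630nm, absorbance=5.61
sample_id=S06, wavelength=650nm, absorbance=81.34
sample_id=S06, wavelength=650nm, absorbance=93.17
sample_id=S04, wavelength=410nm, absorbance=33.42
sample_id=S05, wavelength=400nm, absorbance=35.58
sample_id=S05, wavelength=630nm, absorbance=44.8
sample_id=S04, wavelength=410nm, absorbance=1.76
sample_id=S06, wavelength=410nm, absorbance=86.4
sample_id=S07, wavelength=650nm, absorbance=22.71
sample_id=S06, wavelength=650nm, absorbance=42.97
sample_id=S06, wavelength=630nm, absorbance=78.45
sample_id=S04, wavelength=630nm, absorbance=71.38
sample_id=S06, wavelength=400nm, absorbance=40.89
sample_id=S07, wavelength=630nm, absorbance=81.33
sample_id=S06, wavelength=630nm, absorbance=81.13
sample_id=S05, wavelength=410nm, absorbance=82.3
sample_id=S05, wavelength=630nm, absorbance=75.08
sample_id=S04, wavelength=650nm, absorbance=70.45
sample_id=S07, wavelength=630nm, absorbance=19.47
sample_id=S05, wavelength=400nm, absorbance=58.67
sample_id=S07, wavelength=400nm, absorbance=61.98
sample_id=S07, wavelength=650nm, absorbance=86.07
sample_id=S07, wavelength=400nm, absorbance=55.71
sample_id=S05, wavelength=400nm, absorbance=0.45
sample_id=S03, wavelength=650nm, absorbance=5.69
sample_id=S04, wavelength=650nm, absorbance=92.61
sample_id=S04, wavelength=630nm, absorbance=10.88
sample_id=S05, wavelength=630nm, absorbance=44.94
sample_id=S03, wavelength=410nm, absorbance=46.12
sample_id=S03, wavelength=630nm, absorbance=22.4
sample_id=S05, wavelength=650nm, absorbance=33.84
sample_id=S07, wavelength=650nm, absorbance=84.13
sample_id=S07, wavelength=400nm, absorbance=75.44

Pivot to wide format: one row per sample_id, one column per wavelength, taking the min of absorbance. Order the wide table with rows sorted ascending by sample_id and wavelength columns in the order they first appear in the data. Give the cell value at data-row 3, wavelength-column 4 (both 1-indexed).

With rows sorted ascending by sample_id, row 3 is sample_id=S05. wavelength columns in first-appearance order: 630nm, 650nm, 400nm, 410nm; column 4 is 410nm.
Long rows with sample_id=S05, wavelength=410nm: min(25.88, 23.54, 82.3) = 23.54.

23.54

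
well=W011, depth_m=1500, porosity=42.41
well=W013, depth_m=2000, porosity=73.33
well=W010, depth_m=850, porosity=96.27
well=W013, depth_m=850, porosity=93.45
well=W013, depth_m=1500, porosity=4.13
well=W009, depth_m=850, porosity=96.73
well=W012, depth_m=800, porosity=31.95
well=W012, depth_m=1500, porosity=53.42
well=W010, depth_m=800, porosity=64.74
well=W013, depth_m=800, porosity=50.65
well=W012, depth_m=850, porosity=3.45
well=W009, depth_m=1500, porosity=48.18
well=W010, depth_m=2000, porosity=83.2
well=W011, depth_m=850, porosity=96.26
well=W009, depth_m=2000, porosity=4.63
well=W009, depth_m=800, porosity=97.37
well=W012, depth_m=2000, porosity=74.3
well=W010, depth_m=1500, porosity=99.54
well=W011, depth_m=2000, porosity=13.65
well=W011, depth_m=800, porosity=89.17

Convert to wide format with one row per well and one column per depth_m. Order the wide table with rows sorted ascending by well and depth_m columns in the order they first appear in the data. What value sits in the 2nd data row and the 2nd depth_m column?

With rows sorted ascending by well, row 2 is well=W010. depth_m columns in first-appearance order: 1500, 2000, 850, 800; column 2 is 2000.
Long rows with well=W010, depth_m=2000: porosity = 83.2.

83.2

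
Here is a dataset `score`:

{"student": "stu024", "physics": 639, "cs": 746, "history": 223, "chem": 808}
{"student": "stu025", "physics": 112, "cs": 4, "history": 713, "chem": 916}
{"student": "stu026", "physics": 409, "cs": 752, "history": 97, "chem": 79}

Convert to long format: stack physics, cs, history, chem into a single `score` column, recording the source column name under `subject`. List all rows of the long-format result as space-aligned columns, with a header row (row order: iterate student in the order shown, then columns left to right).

student  subject  score
stu024   physics  639  
stu024   cs       746  
stu024   history  223  
stu024   chem     808  
stu025   physics  112  
stu025   cs       4    
stu025   history  713  
stu025   chem     916  
stu026   physics  409  
stu026   cs       752  
stu026   history  97   
stu026   chem     79   

Each (student, column) pair becomes one row: 3 × 4 = 12 rows.
For example, (stu024, physics) → score=639.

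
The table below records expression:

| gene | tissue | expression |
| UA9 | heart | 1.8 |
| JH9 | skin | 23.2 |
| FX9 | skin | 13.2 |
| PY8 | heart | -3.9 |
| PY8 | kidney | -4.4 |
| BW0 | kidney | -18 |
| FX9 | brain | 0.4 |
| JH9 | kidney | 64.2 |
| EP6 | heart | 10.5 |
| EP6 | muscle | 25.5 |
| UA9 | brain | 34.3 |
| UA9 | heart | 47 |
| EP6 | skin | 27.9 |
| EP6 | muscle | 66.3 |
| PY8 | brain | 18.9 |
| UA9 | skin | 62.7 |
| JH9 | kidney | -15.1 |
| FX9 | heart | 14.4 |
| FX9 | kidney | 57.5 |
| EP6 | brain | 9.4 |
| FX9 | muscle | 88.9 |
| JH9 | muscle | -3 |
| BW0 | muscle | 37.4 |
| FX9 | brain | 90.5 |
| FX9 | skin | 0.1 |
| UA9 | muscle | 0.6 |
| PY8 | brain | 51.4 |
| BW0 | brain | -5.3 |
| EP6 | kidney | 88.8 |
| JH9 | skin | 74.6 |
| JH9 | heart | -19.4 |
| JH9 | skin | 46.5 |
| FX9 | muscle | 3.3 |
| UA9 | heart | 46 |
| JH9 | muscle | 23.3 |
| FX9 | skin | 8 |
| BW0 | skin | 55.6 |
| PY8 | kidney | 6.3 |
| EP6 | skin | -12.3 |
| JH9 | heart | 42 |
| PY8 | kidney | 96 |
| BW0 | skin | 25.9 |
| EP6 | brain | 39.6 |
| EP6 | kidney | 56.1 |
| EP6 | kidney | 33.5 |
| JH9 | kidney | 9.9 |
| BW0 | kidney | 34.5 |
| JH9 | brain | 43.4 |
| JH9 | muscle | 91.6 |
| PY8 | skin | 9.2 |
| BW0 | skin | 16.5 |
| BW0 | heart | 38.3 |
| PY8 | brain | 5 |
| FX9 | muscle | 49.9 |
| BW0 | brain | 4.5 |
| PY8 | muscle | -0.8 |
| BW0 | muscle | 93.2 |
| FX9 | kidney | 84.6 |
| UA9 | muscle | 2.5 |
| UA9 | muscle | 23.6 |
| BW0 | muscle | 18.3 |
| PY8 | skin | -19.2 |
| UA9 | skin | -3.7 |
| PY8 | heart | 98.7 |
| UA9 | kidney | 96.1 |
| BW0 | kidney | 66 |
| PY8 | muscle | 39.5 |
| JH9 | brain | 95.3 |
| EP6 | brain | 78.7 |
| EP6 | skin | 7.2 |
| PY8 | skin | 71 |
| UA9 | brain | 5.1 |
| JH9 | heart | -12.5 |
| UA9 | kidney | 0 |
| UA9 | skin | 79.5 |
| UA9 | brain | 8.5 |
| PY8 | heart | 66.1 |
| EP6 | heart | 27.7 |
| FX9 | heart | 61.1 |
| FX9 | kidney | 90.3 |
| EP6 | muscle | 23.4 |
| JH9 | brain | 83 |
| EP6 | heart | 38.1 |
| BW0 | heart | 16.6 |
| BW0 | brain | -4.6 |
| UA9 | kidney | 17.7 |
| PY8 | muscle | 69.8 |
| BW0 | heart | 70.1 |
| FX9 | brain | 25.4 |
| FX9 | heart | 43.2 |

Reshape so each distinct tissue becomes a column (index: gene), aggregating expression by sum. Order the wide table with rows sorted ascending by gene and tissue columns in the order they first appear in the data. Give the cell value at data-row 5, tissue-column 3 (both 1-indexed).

97.9

With rows sorted ascending by gene, row 5 is gene=PY8. tissue columns in first-appearance order: heart, skin, kidney, brain, muscle; column 3 is kidney.
Long rows with gene=PY8, tissue=kidney: -4.4 + 6.3 + 96 = 97.9.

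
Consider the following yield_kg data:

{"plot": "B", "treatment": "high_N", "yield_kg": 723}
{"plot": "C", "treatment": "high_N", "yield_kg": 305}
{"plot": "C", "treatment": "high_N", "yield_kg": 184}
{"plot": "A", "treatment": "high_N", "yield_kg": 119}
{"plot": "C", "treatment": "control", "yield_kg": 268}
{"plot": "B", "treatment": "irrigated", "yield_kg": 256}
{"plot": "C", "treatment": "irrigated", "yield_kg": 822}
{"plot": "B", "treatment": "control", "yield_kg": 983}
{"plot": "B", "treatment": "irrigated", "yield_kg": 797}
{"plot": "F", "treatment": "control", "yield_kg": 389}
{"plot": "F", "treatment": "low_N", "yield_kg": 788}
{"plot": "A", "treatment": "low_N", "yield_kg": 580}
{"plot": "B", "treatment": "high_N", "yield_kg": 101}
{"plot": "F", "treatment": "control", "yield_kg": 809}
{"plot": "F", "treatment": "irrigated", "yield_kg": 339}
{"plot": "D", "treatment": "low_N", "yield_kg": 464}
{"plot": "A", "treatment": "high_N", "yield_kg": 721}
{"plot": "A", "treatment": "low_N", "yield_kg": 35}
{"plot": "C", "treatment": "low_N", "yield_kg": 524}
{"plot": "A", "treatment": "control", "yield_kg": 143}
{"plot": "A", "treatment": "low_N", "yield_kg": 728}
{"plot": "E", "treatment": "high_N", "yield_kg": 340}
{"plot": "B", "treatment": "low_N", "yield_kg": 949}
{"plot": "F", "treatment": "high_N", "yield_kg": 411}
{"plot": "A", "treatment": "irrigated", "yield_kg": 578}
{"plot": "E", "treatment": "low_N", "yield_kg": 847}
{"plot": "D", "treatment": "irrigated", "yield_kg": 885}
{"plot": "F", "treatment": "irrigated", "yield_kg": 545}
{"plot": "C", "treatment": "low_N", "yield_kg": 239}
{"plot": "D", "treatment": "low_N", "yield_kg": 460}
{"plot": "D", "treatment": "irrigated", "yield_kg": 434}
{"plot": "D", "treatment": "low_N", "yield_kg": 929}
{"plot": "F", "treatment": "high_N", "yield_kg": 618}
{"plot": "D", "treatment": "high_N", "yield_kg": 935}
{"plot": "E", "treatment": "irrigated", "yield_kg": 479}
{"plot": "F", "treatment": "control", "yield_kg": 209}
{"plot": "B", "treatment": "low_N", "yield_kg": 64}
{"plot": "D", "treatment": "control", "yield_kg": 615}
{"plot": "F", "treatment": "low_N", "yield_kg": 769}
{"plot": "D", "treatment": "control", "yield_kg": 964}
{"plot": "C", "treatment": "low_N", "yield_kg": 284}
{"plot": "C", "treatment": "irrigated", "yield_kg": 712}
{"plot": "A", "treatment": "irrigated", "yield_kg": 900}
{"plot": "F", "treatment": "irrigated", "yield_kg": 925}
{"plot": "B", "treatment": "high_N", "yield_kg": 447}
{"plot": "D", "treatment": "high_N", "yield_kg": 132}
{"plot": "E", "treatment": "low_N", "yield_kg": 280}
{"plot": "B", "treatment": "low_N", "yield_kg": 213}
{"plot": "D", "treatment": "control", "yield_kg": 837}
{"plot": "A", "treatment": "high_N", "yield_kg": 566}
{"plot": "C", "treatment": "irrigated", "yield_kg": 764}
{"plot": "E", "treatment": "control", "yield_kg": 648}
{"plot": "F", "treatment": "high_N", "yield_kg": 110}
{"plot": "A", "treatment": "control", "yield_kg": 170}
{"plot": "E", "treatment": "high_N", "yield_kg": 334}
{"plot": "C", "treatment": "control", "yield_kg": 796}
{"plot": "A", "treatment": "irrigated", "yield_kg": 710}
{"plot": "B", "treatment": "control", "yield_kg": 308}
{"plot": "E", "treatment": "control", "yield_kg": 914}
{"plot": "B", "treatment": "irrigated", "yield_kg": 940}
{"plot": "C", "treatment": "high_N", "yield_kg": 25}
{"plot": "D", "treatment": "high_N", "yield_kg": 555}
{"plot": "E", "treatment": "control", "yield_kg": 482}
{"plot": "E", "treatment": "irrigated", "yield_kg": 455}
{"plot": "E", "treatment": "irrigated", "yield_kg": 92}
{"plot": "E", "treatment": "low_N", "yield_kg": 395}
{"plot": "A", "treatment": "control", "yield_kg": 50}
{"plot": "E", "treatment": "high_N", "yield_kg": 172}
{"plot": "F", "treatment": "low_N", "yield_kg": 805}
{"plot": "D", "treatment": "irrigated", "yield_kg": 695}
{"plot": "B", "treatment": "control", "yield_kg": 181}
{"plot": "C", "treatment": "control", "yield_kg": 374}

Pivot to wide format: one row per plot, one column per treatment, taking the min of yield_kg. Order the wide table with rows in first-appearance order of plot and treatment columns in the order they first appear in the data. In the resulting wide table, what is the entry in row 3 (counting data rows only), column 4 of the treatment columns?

35

With rows in first-appearance order of plot, row 3 is plot=A. treatment columns in first-appearance order: high_N, control, irrigated, low_N; column 4 is low_N.
Long rows with plot=A, treatment=low_N: min(580, 35, 728) = 35.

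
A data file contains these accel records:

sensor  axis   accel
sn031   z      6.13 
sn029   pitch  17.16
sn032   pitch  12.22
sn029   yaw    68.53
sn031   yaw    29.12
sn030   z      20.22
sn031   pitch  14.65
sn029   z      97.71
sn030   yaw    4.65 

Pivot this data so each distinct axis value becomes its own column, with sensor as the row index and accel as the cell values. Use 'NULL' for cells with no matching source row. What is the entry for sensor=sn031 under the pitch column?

14.65

The long row with sensor=sn031, axis=pitch has accel=14.65.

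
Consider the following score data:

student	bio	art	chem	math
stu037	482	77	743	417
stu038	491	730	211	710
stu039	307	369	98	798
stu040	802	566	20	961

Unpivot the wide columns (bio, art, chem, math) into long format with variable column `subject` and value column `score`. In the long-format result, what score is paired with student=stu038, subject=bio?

Unpivoting turns each (student, wide-column) pair into one long row.
The wide cell at row stu038, column bio holds 491, so the long row (stu038, bio) has score=491.

491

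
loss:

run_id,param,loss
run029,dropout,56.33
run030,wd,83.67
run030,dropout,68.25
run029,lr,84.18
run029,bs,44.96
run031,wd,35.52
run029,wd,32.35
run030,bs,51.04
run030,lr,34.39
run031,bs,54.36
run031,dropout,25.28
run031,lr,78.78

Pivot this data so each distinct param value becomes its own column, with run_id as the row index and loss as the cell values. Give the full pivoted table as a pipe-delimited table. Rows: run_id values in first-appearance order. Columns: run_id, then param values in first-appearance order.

Columns: run_id plus the 4 distinct param values (dropout, wd, lr, bs).
For example, row run029 column dropout takes loss=56.33 from the long row (run029, dropout).

| run_id | dropout | wd | lr | bs |
| run029 | 56.33 | 32.35 | 84.18 | 44.96 |
| run030 | 68.25 | 83.67 | 34.39 | 51.04 |
| run031 | 25.28 | 35.52 | 78.78 | 54.36 |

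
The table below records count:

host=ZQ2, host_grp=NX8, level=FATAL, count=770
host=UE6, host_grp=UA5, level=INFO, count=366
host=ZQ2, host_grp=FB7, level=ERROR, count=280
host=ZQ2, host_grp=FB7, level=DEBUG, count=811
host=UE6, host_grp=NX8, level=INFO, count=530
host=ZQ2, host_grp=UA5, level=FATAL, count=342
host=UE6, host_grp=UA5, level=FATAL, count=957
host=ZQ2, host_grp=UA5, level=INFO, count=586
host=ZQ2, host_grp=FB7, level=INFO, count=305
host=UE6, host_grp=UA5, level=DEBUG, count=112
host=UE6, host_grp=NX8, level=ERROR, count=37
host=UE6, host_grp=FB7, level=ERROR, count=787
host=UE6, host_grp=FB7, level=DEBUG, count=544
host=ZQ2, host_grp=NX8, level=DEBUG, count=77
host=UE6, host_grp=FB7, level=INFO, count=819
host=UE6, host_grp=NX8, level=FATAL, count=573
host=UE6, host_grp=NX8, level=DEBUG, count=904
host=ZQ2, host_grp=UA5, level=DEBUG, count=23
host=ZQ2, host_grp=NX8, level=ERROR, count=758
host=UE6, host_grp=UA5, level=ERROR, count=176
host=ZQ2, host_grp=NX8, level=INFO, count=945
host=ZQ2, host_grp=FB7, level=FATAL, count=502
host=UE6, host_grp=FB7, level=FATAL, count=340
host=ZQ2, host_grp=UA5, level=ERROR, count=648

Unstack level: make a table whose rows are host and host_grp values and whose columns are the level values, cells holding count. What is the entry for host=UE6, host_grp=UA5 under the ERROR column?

Wide layout: rows indexed by host and host_grp, columns are the 4 distinct level values (FATAL, INFO, ERROR, DEBUG).
Cell (host=UE6, host_grp=UA5, level=ERROR) draws from the long row where host=UE6, host_grp=UA5 and level=ERROR, which has count=176.

176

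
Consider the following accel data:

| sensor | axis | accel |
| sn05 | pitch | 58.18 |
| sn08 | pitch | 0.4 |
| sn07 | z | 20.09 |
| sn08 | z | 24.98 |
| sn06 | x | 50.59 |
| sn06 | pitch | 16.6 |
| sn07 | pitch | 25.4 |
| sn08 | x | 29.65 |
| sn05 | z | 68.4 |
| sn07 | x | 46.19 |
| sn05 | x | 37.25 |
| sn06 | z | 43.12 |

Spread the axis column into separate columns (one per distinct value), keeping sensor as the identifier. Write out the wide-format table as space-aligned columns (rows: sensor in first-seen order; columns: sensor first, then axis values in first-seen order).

Columns: sensor plus the 3 distinct axis values (pitch, z, x).
For example, row sn05 column pitch takes accel=58.18 from the long row (sn05, pitch).

sensor  pitch  z      x    
sn05    58.18  68.4   37.25
sn08    0.4    24.98  29.65
sn07    25.4   20.09  46.19
sn06    16.6   43.12  50.59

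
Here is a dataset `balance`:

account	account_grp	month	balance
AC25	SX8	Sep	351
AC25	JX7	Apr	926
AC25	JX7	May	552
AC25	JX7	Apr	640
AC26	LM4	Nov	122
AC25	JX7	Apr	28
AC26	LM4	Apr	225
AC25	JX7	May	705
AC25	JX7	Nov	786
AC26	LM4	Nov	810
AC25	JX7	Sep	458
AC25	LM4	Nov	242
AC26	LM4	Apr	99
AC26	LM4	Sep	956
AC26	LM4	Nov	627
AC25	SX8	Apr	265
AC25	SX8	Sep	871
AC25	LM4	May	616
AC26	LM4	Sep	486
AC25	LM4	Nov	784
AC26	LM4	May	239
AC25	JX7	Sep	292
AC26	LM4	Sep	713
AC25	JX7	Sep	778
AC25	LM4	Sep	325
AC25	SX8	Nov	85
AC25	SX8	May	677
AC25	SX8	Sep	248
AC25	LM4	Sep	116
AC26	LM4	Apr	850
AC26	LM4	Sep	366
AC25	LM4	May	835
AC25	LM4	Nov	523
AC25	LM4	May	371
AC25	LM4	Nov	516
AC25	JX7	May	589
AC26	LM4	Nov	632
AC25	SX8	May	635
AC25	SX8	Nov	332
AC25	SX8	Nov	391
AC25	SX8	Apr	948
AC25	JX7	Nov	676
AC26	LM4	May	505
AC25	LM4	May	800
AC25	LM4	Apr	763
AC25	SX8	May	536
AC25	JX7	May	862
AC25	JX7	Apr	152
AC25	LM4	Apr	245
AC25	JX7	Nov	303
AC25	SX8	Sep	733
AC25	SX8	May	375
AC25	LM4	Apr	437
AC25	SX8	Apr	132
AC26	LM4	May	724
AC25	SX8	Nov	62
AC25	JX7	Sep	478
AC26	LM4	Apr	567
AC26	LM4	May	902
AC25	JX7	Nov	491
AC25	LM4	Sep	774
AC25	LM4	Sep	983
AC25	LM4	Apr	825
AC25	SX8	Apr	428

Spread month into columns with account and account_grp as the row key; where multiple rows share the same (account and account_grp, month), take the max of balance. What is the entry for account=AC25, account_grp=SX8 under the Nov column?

Rows with account=AC25, account_grp=SX8 and month=Nov: balance values are 85, 332, 391, 62.
max(85, 332, 391, 62) = 391.

391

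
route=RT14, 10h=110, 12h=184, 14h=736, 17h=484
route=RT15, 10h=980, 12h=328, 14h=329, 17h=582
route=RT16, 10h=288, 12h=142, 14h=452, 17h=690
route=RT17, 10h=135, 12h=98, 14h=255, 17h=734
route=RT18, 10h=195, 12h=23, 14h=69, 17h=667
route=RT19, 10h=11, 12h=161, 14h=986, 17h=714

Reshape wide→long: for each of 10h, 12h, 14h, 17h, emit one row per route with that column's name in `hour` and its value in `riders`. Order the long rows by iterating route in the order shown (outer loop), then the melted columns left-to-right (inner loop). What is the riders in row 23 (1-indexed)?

24 rows total (6 × 4). Row 23: index ⌊(23-1)/4⌋ = 5 into route → RT19; (23-1) mod 4 = 2 into the melted columns → 14h.
So row 23 is (RT19, 14h, 986); riders = 986.

986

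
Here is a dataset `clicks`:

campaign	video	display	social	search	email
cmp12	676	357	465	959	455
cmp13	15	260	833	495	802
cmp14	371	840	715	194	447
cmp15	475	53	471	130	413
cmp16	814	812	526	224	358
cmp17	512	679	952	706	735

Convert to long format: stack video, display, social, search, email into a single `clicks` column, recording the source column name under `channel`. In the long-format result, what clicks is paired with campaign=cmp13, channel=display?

260

Unpivoting turns each (campaign, wide-column) pair into one long row.
The wide cell at row cmp13, column display holds 260, so the long row (cmp13, display) has clicks=260.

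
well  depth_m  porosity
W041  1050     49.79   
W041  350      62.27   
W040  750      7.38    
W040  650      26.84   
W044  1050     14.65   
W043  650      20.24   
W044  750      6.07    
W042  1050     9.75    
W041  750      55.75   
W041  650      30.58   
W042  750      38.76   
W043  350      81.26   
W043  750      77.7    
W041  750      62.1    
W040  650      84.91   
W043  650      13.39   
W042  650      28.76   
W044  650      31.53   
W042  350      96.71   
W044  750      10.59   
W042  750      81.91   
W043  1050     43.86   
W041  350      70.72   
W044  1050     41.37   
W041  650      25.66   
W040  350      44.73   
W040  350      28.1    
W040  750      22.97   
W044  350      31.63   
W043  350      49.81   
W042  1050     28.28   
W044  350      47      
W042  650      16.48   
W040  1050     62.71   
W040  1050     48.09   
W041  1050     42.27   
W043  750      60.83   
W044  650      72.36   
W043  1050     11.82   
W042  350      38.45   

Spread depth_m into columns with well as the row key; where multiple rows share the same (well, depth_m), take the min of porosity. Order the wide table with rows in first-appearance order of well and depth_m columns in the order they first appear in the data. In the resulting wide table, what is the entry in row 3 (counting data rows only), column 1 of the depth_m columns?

With rows in first-appearance order of well, row 3 is well=W044. depth_m columns in first-appearance order: 1050, 350, 750, 650; column 1 is 1050.
Long rows with well=W044, depth_m=1050: min(14.65, 41.37) = 14.65.

14.65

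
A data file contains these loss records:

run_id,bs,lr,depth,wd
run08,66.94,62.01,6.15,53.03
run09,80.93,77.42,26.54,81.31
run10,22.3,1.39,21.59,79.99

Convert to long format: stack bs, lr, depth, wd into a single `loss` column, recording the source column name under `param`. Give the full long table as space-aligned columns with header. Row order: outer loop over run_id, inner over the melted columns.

Each (run_id, column) pair becomes one row: 3 × 4 = 12 rows.
For example, (run08, bs) → loss=66.94.

run_id  param  loss 
run08   bs     66.94
run08   lr     62.01
run08   depth  6.15 
run08   wd     53.03
run09   bs     80.93
run09   lr     77.42
run09   depth  26.54
run09   wd     81.31
run10   bs     22.3 
run10   lr     1.39 
run10   depth  21.59
run10   wd     79.99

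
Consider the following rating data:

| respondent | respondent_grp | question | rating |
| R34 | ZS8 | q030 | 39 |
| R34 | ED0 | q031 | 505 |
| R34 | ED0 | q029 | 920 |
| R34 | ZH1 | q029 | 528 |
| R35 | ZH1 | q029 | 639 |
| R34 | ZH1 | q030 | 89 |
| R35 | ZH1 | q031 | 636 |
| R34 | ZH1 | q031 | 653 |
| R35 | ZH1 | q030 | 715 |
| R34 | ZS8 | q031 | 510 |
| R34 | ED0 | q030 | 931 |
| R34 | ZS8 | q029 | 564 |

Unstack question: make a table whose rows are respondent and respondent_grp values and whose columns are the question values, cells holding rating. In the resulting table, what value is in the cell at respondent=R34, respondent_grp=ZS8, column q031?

Wide layout: rows indexed by respondent and respondent_grp, columns are the 3 distinct question values (q030, q031, q029).
Cell (respondent=R34, respondent_grp=ZS8, question=q031) draws from the long row where respondent=R34, respondent_grp=ZS8 and question=q031, which has rating=510.

510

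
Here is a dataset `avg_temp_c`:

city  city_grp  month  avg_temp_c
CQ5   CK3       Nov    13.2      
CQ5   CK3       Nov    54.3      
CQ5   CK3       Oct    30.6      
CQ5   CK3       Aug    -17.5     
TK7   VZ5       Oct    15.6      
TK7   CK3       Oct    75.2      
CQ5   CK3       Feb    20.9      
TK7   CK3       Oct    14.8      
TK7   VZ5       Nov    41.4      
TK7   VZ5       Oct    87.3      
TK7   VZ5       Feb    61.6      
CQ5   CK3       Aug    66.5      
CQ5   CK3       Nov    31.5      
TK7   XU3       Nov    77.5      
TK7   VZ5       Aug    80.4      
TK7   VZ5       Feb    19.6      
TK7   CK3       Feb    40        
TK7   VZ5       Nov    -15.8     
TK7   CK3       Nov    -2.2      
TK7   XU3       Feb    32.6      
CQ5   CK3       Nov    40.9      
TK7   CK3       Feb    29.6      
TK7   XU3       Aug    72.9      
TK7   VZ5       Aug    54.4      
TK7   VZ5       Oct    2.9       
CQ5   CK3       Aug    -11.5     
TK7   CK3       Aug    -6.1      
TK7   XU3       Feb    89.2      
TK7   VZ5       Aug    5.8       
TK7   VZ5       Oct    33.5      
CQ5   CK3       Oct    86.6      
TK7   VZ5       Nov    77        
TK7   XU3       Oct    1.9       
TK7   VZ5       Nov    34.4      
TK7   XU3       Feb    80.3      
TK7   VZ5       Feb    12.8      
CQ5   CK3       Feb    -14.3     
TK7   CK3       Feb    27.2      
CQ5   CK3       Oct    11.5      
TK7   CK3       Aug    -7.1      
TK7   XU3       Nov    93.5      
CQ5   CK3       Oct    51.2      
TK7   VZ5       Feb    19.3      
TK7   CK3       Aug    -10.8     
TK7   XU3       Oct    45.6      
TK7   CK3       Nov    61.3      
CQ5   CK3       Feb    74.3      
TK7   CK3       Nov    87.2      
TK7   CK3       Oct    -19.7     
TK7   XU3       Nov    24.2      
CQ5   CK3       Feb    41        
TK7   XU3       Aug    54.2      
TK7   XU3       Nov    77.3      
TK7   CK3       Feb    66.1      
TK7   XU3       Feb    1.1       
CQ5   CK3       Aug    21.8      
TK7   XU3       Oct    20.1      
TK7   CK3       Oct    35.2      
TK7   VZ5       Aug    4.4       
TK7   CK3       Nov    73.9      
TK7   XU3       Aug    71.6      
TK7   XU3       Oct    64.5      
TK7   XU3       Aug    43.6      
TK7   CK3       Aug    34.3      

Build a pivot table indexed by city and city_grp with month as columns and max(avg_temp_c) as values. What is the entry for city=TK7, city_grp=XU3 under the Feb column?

89.2

Rows with city=TK7, city_grp=XU3 and month=Feb: avg_temp_c values are 32.6, 89.2, 80.3, 1.1.
max(32.6, 89.2, 80.3, 1.1) = 89.2.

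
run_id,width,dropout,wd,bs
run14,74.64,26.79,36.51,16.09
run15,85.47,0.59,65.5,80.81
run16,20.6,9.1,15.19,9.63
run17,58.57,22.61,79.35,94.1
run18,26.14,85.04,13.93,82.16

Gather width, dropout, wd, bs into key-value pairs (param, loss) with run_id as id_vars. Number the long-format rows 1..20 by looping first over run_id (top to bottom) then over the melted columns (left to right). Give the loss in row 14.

20 rows total (5 × 4). Row 14: index ⌊(14-1)/4⌋ = 3 into run_id → run17; (14-1) mod 4 = 1 into the melted columns → dropout.
So row 14 is (run17, dropout, 22.61); loss = 22.61.

22.61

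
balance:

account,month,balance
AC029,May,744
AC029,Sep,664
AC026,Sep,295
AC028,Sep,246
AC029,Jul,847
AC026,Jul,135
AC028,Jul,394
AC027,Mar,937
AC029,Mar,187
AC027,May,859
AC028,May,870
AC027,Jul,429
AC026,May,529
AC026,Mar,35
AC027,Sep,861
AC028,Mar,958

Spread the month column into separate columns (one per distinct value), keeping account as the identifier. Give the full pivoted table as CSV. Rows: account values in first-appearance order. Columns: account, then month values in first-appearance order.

account,May,Sep,Jul,Mar
AC029,744,664,847,187
AC026,529,295,135,35
AC028,870,246,394,958
AC027,859,861,429,937

Columns: account plus the 4 distinct month values (May, Sep, Jul, Mar).
For example, row AC029 column May takes balance=744 from the long row (AC029, May).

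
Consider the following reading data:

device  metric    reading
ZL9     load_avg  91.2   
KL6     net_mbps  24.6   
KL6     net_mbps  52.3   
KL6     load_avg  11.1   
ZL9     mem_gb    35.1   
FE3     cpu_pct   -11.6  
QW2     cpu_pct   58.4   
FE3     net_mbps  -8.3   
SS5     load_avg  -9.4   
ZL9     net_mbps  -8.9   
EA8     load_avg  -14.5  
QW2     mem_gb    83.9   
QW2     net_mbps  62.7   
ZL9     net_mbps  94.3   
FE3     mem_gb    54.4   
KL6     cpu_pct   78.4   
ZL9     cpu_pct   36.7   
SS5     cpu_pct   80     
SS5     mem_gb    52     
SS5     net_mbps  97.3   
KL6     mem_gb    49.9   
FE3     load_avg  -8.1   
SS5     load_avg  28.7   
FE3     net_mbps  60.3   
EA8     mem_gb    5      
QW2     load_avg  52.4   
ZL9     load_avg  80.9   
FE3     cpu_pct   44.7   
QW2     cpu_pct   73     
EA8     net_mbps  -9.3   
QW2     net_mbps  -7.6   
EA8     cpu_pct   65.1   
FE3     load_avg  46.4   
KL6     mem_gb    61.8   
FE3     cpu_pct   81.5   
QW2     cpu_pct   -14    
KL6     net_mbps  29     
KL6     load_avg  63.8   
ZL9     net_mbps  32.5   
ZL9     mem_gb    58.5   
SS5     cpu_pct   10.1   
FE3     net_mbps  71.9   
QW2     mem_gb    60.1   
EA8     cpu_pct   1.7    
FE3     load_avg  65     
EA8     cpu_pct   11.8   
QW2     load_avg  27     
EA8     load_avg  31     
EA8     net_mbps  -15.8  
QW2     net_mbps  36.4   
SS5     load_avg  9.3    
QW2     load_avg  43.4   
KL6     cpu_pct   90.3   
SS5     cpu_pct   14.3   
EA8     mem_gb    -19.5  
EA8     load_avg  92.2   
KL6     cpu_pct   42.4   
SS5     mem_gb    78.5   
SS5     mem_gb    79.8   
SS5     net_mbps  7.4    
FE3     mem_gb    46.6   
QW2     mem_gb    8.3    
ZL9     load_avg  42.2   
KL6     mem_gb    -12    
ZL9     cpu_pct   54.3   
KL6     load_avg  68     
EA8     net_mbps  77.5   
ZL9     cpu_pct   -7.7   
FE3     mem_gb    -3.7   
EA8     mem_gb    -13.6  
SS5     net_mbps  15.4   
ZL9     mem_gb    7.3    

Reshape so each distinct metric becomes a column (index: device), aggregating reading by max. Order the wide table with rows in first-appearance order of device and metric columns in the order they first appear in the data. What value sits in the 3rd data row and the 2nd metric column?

71.9

With rows in first-appearance order of device, row 3 is device=FE3. metric columns in first-appearance order: load_avg, net_mbps, mem_gb, cpu_pct; column 2 is net_mbps.
Long rows with device=FE3, metric=net_mbps: max(-8.3, 60.3, 71.9) = 71.9.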